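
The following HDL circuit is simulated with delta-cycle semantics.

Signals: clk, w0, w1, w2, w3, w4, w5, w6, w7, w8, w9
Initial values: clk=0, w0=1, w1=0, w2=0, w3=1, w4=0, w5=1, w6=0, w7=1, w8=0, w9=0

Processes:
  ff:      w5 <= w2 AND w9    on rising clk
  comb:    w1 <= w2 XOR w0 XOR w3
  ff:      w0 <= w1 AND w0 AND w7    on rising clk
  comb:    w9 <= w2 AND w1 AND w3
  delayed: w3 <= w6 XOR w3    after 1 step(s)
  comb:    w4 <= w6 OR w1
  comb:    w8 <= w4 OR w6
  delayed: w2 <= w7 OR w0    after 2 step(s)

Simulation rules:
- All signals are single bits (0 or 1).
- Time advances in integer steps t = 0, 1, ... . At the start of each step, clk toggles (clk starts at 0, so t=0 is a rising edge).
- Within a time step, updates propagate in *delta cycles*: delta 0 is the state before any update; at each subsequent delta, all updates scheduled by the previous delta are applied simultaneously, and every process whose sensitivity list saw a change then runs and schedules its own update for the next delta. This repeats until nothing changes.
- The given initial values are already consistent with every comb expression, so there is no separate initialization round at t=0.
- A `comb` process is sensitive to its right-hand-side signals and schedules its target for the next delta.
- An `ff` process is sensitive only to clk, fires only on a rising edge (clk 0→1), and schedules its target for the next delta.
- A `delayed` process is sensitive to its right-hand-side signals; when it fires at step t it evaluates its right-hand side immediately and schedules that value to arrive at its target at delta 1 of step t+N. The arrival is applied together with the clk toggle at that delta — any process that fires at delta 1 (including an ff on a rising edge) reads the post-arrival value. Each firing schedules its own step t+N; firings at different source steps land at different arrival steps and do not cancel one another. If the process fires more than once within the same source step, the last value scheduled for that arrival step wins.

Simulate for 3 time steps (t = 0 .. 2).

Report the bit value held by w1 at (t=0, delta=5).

t=0 Δ0: w1=0 w5=1 clk=0 w6=0 w2=0 w4=0 w8=0 w0=1 w3=1 w7=1 w9=0
  Δ1: clk:0→1
  Δ2: w5:1→0, w0:1→0
  Δ3: w1:0→1
  Δ4: w4:0→1
  Δ5: w8:0→1
  (5Δ to stable)
t=1 Δ0: w1=1 w5=0 clk=1 w6=0 w2=0 w4=1 w8=1 w0=0 w3=1 w7=1 w9=0
  Δ1: clk:1→0
  (1Δ to stable)
t=2 Δ0: w1=1 w5=0 clk=0 w6=0 w2=0 w4=1 w8=1 w0=0 w3=1 w7=1 w9=0
  Δ1: clk:0→1, w2:0→1
  Δ2: w1:1→0, w9:0→1
  Δ3: w4:1→0, w9:1→0
  Δ4: w8:1→0
  (4Δ to stable)

1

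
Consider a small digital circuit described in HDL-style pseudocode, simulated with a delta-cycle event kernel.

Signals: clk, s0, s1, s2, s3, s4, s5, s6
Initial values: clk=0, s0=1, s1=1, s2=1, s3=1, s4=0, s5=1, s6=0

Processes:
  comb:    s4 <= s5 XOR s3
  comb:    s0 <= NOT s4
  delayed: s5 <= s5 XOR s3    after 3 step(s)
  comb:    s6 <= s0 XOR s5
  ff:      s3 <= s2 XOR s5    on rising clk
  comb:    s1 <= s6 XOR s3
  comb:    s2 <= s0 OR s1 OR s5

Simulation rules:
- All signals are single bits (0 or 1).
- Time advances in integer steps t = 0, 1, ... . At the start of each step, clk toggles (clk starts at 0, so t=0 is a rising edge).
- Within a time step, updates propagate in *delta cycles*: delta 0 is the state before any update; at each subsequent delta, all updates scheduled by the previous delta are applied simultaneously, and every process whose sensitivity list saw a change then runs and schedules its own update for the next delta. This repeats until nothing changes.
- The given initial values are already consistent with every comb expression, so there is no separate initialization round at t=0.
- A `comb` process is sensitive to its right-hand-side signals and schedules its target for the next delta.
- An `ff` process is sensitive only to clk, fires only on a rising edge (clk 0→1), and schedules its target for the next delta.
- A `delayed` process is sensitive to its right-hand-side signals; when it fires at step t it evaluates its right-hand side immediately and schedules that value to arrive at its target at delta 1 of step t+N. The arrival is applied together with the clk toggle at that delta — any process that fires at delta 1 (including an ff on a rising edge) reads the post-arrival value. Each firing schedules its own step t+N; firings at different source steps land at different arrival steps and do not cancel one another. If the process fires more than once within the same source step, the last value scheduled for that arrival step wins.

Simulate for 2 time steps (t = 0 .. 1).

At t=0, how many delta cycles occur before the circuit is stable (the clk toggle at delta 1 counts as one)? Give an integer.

6

[bits: s5,s0,s3,s1,s2,clk,s4,s6]
t=0: Δ0=11111000 Δ1=11111100 Δ2=11011100 Δ3=11001110 Δ4=10001110 Δ5=10001111 Δ6=10011111 | 6Δ
t=1: Δ0=10011111 Δ1=10011011 | 1Δ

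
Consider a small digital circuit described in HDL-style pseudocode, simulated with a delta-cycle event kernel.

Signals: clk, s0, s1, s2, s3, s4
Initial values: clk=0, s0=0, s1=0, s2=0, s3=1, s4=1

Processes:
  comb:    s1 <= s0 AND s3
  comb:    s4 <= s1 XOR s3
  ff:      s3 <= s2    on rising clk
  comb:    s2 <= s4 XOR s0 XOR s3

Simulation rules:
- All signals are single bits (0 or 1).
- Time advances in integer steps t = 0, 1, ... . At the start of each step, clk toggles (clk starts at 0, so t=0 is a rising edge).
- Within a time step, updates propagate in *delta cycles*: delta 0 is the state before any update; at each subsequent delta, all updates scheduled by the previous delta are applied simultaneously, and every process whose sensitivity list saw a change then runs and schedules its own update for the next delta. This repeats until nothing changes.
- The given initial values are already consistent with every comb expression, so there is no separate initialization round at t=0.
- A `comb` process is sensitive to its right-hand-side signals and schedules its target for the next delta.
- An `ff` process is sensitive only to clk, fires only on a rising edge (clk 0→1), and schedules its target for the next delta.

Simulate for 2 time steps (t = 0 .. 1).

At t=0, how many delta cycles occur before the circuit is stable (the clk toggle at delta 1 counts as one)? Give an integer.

4

[bits: s0,s4,s3,s1,clk,s2]
t=0: Δ0=011000 Δ1=011010 Δ2=010010 Δ3=000011 Δ4=000010 | 4Δ
t=1: Δ0=000010 Δ1=000000 | 1Δ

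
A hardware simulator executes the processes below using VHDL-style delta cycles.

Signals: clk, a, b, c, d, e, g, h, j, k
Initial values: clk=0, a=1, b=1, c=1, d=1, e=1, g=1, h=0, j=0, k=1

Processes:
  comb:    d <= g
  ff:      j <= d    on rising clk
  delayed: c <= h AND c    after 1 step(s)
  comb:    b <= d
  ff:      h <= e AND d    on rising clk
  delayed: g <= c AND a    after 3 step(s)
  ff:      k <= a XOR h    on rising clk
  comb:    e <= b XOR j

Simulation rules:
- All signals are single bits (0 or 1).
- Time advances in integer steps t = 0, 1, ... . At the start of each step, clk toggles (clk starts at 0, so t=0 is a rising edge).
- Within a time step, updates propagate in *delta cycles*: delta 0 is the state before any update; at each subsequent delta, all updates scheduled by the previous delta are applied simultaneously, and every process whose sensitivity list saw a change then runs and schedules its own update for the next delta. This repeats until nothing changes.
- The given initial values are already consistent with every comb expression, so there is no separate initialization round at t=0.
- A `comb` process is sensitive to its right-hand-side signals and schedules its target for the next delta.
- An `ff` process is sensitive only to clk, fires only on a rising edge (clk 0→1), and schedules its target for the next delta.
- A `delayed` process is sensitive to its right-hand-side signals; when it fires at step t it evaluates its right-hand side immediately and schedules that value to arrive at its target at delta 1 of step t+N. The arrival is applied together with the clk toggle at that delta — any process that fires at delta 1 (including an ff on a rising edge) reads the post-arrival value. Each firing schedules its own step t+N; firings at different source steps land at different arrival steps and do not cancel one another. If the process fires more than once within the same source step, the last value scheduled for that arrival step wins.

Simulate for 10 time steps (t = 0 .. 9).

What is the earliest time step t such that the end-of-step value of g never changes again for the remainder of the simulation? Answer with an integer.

6

[bits: e,b,g,c,k,a,clk,h,d,j]
t=0: Δ0=1111110010 Δ1=1111111010 Δ2=1111111111 Δ3=0111111111 | 3Δ
t=1: Δ0=0111111111 Δ1=0111110111 | 1Δ
t=2: Δ0=0111110111 Δ1=0111111111 Δ2=0111011011 | 2Δ
t=3: Δ0=0111011011 Δ1=0110010011 | 1Δ
t=4: Δ0=0110010011 Δ1=0110011011 Δ2=0110111011 | 2Δ
t=5: Δ0=0110111011 Δ1=0110110011 | 1Δ
t=6: Δ0=0110110011 Δ1=0100111011 Δ2=0100111001 Δ3=0000111001 Δ4=1000111001 | 4Δ
t=7: Δ0=1000111001 Δ1=1000110001 | 1Δ
t=8: Δ0=1000110001 Δ1=1000111001 Δ2=1000111000 Δ3=0000111000 | 3Δ
t=9: Δ0=0000111000 Δ1=0000110000 | 1Δ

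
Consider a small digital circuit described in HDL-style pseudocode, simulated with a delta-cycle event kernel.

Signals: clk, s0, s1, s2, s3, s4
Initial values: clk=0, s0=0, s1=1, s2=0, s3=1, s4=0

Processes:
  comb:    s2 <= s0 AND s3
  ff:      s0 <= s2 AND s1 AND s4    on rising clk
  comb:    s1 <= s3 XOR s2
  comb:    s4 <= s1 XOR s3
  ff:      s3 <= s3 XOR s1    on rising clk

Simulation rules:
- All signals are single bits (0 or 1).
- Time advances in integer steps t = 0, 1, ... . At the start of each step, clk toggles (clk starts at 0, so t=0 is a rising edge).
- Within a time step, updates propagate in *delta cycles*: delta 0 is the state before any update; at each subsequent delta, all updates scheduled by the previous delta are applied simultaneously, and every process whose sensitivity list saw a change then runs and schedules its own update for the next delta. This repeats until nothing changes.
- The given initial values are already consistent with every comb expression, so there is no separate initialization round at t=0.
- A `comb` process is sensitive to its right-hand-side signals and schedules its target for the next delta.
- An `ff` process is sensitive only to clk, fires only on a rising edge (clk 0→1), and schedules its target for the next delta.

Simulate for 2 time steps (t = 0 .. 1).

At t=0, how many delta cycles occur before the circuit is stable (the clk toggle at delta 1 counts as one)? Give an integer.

[bits: s0,s4,s2,s3,clk,s1]
t=0: Δ0=000101 Δ1=000111 Δ2=000011 Δ3=010010 Δ4=000010 | 4Δ
t=1: Δ0=000010 Δ1=000000 | 1Δ

4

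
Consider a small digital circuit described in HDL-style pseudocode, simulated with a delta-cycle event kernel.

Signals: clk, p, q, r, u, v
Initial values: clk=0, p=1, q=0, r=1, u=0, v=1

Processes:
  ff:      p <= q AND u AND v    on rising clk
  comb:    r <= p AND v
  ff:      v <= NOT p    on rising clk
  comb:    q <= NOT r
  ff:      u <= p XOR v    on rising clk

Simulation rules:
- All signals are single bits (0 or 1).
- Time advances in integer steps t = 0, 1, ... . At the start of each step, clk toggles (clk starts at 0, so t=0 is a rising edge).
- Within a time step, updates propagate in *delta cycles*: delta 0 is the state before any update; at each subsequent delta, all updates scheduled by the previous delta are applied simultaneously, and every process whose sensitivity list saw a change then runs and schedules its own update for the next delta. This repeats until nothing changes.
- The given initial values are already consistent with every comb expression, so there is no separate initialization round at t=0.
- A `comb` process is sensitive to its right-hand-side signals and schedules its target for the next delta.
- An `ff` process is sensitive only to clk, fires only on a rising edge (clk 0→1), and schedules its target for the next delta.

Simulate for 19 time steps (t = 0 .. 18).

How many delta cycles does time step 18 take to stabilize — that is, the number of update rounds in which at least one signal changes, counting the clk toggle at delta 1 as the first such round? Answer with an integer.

t=0 Δ0: q=0 r=1 p=1 clk=0 v=1 u=0
  Δ1: clk:0→1
  Δ2: p:1→0, v:1→0
  Δ3: r:1→0
  Δ4: q:0→1
  (4Δ to stable)
t=1 Δ0: q=1 r=0 p=0 clk=1 v=0 u=0
  Δ1: clk:1→0
  (1Δ to stable)
t=2 Δ0: q=1 r=0 p=0 clk=0 v=0 u=0
  Δ1: clk:0→1
  Δ2: v:0→1
  (2Δ to stable)
t=3 Δ0: q=1 r=0 p=0 clk=1 v=1 u=0
  Δ1: clk:1→0
  (1Δ to stable)
t=4 Δ0: q=1 r=0 p=0 clk=0 v=1 u=0
  Δ1: clk:0→1
  Δ2: u:0→1
  (2Δ to stable)
t=5 Δ0: q=1 r=0 p=0 clk=1 v=1 u=1
  Δ1: clk:1→0
  (1Δ to stable)
t=6 Δ0: q=1 r=0 p=0 clk=0 v=1 u=1
  Δ1: clk:0→1
  Δ2: p:0→1
  Δ3: r:0→1
  Δ4: q:1→0
  (4Δ to stable)
t=7 Δ0: q=0 r=1 p=1 clk=1 v=1 u=1
  Δ1: clk:1→0
  (1Δ to stable)
t=8 Δ0: q=0 r=1 p=1 clk=0 v=1 u=1
  Δ1: clk:0→1
  Δ2: p:1→0, v:1→0, u:1→0
  Δ3: r:1→0
  Δ4: q:0→1
  (4Δ to stable)
t=9 Δ0: q=1 r=0 p=0 clk=1 v=0 u=0
  Δ1: clk:1→0
  (1Δ to stable)
t=10 Δ0: q=1 r=0 p=0 clk=0 v=0 u=0
  Δ1: clk:0→1
  Δ2: v:0→1
  (2Δ to stable)
t=11 Δ0: q=1 r=0 p=0 clk=1 v=1 u=0
  Δ1: clk:1→0
  (1Δ to stable)
t=12 Δ0: q=1 r=0 p=0 clk=0 v=1 u=0
  Δ1: clk:0→1
  Δ2: u:0→1
  (2Δ to stable)
t=13 Δ0: q=1 r=0 p=0 clk=1 v=1 u=1
  Δ1: clk:1→0
  (1Δ to stable)
t=14 Δ0: q=1 r=0 p=0 clk=0 v=1 u=1
  Δ1: clk:0→1
  Δ2: p:0→1
  Δ3: r:0→1
  Δ4: q:1→0
  (4Δ to stable)
t=15 Δ0: q=0 r=1 p=1 clk=1 v=1 u=1
  Δ1: clk:1→0
  (1Δ to stable)
t=16 Δ0: q=0 r=1 p=1 clk=0 v=1 u=1
  Δ1: clk:0→1
  Δ2: p:1→0, v:1→0, u:1→0
  Δ3: r:1→0
  Δ4: q:0→1
  (4Δ to stable)
t=17 Δ0: q=1 r=0 p=0 clk=1 v=0 u=0
  Δ1: clk:1→0
  (1Δ to stable)
t=18 Δ0: q=1 r=0 p=0 clk=0 v=0 u=0
  Δ1: clk:0→1
  Δ2: v:0→1
  (2Δ to stable)

2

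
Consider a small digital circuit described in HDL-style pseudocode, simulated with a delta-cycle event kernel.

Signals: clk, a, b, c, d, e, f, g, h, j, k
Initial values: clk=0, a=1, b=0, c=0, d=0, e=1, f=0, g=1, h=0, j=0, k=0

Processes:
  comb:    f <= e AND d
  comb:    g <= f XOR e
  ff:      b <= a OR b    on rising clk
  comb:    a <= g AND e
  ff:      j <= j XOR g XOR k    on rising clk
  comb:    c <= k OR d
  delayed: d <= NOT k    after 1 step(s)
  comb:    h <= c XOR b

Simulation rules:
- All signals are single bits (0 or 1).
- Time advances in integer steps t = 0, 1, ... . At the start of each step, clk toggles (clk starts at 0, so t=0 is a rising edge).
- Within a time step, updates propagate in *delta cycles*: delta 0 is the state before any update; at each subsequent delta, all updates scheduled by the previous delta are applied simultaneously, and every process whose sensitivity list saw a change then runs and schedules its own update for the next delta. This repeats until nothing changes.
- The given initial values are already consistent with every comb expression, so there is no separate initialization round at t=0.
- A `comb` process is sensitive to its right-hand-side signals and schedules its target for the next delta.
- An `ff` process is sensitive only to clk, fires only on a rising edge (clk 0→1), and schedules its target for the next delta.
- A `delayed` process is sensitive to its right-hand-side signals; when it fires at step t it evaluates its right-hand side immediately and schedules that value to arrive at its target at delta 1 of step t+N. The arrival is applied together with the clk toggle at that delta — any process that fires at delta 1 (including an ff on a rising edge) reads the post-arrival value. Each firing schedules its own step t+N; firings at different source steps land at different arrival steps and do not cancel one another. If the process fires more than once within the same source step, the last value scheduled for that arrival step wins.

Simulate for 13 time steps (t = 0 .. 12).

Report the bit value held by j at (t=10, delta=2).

t=0 Δ0: c=0 b=0 f=0 k=0 clk=0 a=1 e=1 g=1 h=0 j=0 d=0
  Δ1: clk:0→1
  Δ2: b:0→1, j:0→1
  Δ3: h:0→1
  (3Δ to stable)
t=1 Δ0: c=0 b=1 f=0 k=0 clk=1 a=1 e=1 g=1 h=1 j=1 d=0
  Δ1: clk:1→0
  (1Δ to stable)
t=2 Δ0: c=0 b=1 f=0 k=0 clk=0 a=1 e=1 g=1 h=1 j=1 d=0
  Δ1: clk:0→1
  Δ2: j:1→0
  (2Δ to stable)
t=3 Δ0: c=0 b=1 f=0 k=0 clk=1 a=1 e=1 g=1 h=1 j=0 d=0
  Δ1: clk:1→0
  (1Δ to stable)
t=4 Δ0: c=0 b=1 f=0 k=0 clk=0 a=1 e=1 g=1 h=1 j=0 d=0
  Δ1: clk:0→1
  Δ2: j:0→1
  (2Δ to stable)
t=5 Δ0: c=0 b=1 f=0 k=0 clk=1 a=1 e=1 g=1 h=1 j=1 d=0
  Δ1: clk:1→0
  (1Δ to stable)
t=6 Δ0: c=0 b=1 f=0 k=0 clk=0 a=1 e=1 g=1 h=1 j=1 d=0
  Δ1: clk:0→1
  Δ2: j:1→0
  (2Δ to stable)
t=7 Δ0: c=0 b=1 f=0 k=0 clk=1 a=1 e=1 g=1 h=1 j=0 d=0
  Δ1: clk:1→0
  (1Δ to stable)
t=8 Δ0: c=0 b=1 f=0 k=0 clk=0 a=1 e=1 g=1 h=1 j=0 d=0
  Δ1: clk:0→1
  Δ2: j:0→1
  (2Δ to stable)
t=9 Δ0: c=0 b=1 f=0 k=0 clk=1 a=1 e=1 g=1 h=1 j=1 d=0
  Δ1: clk:1→0
  (1Δ to stable)
t=10 Δ0: c=0 b=1 f=0 k=0 clk=0 a=1 e=1 g=1 h=1 j=1 d=0
  Δ1: clk:0→1
  Δ2: j:1→0
  (2Δ to stable)
t=11 Δ0: c=0 b=1 f=0 k=0 clk=1 a=1 e=1 g=1 h=1 j=0 d=0
  Δ1: clk:1→0
  (1Δ to stable)
t=12 Δ0: c=0 b=1 f=0 k=0 clk=0 a=1 e=1 g=1 h=1 j=0 d=0
  Δ1: clk:0→1
  Δ2: j:0→1
  (2Δ to stable)

0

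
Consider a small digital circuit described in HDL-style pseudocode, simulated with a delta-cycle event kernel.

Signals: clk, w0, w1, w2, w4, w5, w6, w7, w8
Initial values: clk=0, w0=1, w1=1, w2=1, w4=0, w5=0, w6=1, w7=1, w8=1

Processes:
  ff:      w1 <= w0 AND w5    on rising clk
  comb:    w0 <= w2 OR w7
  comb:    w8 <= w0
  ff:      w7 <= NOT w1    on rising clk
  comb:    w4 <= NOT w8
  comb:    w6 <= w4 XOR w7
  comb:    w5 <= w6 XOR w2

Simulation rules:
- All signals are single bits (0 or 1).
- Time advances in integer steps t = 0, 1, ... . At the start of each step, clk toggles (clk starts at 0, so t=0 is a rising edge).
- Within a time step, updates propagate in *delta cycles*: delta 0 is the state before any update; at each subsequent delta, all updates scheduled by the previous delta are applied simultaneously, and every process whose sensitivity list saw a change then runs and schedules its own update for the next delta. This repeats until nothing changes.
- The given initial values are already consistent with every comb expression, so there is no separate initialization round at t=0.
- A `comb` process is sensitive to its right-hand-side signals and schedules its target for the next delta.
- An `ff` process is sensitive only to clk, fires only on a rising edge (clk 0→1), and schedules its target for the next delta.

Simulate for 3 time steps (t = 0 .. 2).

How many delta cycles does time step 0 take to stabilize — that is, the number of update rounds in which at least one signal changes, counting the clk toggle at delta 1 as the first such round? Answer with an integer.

4

t=0 Δ0: w1=1 w8=1 w5=0 w4=0 w2=1 w7=1 w6=1 clk=0 w0=1
  Δ1: clk:0→1
  Δ2: w1:1→0, w7:1→0
  Δ3: w6:1→0
  Δ4: w5:0→1
  (4Δ to stable)
t=1 Δ0: w1=0 w8=1 w5=1 w4=0 w2=1 w7=0 w6=0 clk=1 w0=1
  Δ1: clk:1→0
  (1Δ to stable)
t=2 Δ0: w1=0 w8=1 w5=1 w4=0 w2=1 w7=0 w6=0 clk=0 w0=1
  Δ1: clk:0→1
  Δ2: w1:0→1, w7:0→1
  Δ3: w6:0→1
  Δ4: w5:1→0
  (4Δ to stable)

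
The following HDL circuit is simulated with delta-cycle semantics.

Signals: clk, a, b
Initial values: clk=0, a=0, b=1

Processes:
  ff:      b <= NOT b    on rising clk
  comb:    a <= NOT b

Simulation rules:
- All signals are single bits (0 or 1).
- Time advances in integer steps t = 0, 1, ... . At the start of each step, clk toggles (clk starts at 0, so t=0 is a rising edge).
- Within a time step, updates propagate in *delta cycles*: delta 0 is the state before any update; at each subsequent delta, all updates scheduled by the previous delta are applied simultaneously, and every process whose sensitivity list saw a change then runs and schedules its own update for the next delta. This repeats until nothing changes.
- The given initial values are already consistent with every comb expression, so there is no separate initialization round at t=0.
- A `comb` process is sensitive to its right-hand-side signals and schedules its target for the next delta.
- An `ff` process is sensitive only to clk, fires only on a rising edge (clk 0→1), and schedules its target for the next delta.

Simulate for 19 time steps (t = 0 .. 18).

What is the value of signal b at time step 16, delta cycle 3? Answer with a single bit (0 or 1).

t=0 Δ0: b=1 a=0 clk=0
  Δ1: clk:0→1
  Δ2: b:1→0
  Δ3: a:0→1
  (3Δ to stable)
t=1 Δ0: b=0 a=1 clk=1
  Δ1: clk:1→0
  (1Δ to stable)
t=2 Δ0: b=0 a=1 clk=0
  Δ1: clk:0→1
  Δ2: b:0→1
  Δ3: a:1→0
  (3Δ to stable)
t=3 Δ0: b=1 a=0 clk=1
  Δ1: clk:1→0
  (1Δ to stable)
t=4 Δ0: b=1 a=0 clk=0
  Δ1: clk:0→1
  Δ2: b:1→0
  Δ3: a:0→1
  (3Δ to stable)
t=5 Δ0: b=0 a=1 clk=1
  Δ1: clk:1→0
  (1Δ to stable)
t=6 Δ0: b=0 a=1 clk=0
  Δ1: clk:0→1
  Δ2: b:0→1
  Δ3: a:1→0
  (3Δ to stable)
t=7 Δ0: b=1 a=0 clk=1
  Δ1: clk:1→0
  (1Δ to stable)
t=8 Δ0: b=1 a=0 clk=0
  Δ1: clk:0→1
  Δ2: b:1→0
  Δ3: a:0→1
  (3Δ to stable)
t=9 Δ0: b=0 a=1 clk=1
  Δ1: clk:1→0
  (1Δ to stable)
t=10 Δ0: b=0 a=1 clk=0
  Δ1: clk:0→1
  Δ2: b:0→1
  Δ3: a:1→0
  (3Δ to stable)
t=11 Δ0: b=1 a=0 clk=1
  Δ1: clk:1→0
  (1Δ to stable)
t=12 Δ0: b=1 a=0 clk=0
  Δ1: clk:0→1
  Δ2: b:1→0
  Δ3: a:0→1
  (3Δ to stable)
t=13 Δ0: b=0 a=1 clk=1
  Δ1: clk:1→0
  (1Δ to stable)
t=14 Δ0: b=0 a=1 clk=0
  Δ1: clk:0→1
  Δ2: b:0→1
  Δ3: a:1→0
  (3Δ to stable)
t=15 Δ0: b=1 a=0 clk=1
  Δ1: clk:1→0
  (1Δ to stable)
t=16 Δ0: b=1 a=0 clk=0
  Δ1: clk:0→1
  Δ2: b:1→0
  Δ3: a:0→1
  (3Δ to stable)
t=17 Δ0: b=0 a=1 clk=1
  Δ1: clk:1→0
  (1Δ to stable)
t=18 Δ0: b=0 a=1 clk=0
  Δ1: clk:0→1
  Δ2: b:0→1
  Δ3: a:1→0
  (3Δ to stable)

0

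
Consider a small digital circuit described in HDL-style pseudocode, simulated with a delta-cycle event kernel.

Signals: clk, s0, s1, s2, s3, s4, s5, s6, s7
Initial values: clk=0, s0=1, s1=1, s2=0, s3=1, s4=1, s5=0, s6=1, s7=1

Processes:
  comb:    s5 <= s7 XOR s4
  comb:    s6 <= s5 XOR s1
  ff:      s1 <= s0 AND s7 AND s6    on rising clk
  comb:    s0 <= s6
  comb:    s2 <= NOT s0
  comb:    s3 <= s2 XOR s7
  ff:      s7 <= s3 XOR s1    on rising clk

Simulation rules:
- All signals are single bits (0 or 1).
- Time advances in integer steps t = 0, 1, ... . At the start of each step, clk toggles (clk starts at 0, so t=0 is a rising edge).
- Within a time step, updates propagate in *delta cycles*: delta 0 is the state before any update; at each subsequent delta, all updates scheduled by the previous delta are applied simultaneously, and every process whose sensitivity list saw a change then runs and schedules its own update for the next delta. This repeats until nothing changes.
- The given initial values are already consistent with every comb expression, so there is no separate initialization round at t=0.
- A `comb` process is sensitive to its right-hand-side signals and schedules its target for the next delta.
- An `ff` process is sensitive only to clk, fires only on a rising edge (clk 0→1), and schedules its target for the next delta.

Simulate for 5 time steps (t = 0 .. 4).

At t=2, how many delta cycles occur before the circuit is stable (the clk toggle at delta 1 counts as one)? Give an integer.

6

t0.Δ0 clk=0 s5=0 s6=1 s4=1 s3=1 s0=1 s7=1 s2=0 s1=1
t0.Δ1 clk=1 s5=0 s6=1 s4=1 s3=1 s0=1 s7=1 s2=0 s1=1
t0.Δ2 clk=1 s5=0 s6=1 s4=1 s3=1 s0=1 s7=0 s2=0 s1=1
t0.Δ3 clk=1 s5=1 s6=1 s4=1 s3=0 s0=1 s7=0 s2=0 s1=1
t0.Δ4 clk=1 s5=1 s6=0 s4=1 s3=0 s0=1 s7=0 s2=0 s1=1
t0.Δ5 clk=1 s5=1 s6=0 s4=1 s3=0 s0=0 s7=0 s2=0 s1=1
t0.Δ6 clk=1 s5=1 s6=0 s4=1 s3=0 s0=0 s7=0 s2=1 s1=1
t0.Δ7 clk=1 s5=1 s6=0 s4=1 s3=1 s0=0 s7=0 s2=1 s1=1
t1.Δ0 clk=1 s5=1 s6=0 s4=1 s3=1 s0=0 s7=0 s2=1 s1=1
t1.Δ1 clk=0 s5=1 s6=0 s4=1 s3=1 s0=0 s7=0 s2=1 s1=1
t2.Δ0 clk=0 s5=1 s6=0 s4=1 s3=1 s0=0 s7=0 s2=1 s1=1
t2.Δ1 clk=1 s5=1 s6=0 s4=1 s3=1 s0=0 s7=0 s2=1 s1=1
t2.Δ2 clk=1 s5=1 s6=0 s4=1 s3=1 s0=0 s7=0 s2=1 s1=0
t2.Δ3 clk=1 s5=1 s6=1 s4=1 s3=1 s0=0 s7=0 s2=1 s1=0
t2.Δ4 clk=1 s5=1 s6=1 s4=1 s3=1 s0=1 s7=0 s2=1 s1=0
t2.Δ5 clk=1 s5=1 s6=1 s4=1 s3=1 s0=1 s7=0 s2=0 s1=0
t2.Δ6 clk=1 s5=1 s6=1 s4=1 s3=0 s0=1 s7=0 s2=0 s1=0
t3.Δ0 clk=1 s5=1 s6=1 s4=1 s3=0 s0=1 s7=0 s2=0 s1=0
t3.Δ1 clk=0 s5=1 s6=1 s4=1 s3=0 s0=1 s7=0 s2=0 s1=0
t4.Δ0 clk=0 s5=1 s6=1 s4=1 s3=0 s0=1 s7=0 s2=0 s1=0
t4.Δ1 clk=1 s5=1 s6=1 s4=1 s3=0 s0=1 s7=0 s2=0 s1=0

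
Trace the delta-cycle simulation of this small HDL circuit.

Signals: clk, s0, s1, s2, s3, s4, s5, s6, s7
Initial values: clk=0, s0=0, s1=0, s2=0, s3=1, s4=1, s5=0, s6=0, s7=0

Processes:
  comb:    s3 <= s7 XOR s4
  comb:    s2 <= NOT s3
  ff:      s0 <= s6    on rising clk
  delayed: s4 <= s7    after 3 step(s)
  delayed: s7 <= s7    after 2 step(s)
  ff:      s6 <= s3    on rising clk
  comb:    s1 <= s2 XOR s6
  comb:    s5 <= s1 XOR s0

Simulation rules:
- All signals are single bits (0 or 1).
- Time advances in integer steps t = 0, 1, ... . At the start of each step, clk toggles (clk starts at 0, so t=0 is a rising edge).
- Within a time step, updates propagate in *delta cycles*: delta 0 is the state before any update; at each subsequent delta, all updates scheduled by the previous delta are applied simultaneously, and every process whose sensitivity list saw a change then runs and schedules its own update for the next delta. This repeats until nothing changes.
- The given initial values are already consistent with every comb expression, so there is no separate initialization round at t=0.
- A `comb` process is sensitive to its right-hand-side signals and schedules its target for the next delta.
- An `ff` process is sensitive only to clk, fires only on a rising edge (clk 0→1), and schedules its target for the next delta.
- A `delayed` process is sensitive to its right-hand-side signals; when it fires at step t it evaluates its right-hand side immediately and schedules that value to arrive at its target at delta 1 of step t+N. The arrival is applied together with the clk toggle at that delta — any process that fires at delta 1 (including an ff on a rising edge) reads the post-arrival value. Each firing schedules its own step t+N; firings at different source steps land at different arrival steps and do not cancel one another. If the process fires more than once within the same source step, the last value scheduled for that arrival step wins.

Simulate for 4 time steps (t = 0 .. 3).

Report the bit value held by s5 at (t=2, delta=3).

t0.Δ0 s6=0 s7=0 clk=0 s0=0 s4=1 s3=1 s5=0 s1=0 s2=0
t0.Δ1 s6=0 s7=0 clk=1 s0=0 s4=1 s3=1 s5=0 s1=0 s2=0
t0.Δ2 s6=1 s7=0 clk=1 s0=0 s4=1 s3=1 s5=0 s1=0 s2=0
t0.Δ3 s6=1 s7=0 clk=1 s0=0 s4=1 s3=1 s5=0 s1=1 s2=0
t0.Δ4 s6=1 s7=0 clk=1 s0=0 s4=1 s3=1 s5=1 s1=1 s2=0
t1.Δ0 s6=1 s7=0 clk=1 s0=0 s4=1 s3=1 s5=1 s1=1 s2=0
t1.Δ1 s6=1 s7=0 clk=0 s0=0 s4=1 s3=1 s5=1 s1=1 s2=0
t2.Δ0 s6=1 s7=0 clk=0 s0=0 s4=1 s3=1 s5=1 s1=1 s2=0
t2.Δ1 s6=1 s7=0 clk=1 s0=0 s4=1 s3=1 s5=1 s1=1 s2=0
t2.Δ2 s6=1 s7=0 clk=1 s0=1 s4=1 s3=1 s5=1 s1=1 s2=0
t2.Δ3 s6=1 s7=0 clk=1 s0=1 s4=1 s3=1 s5=0 s1=1 s2=0
t3.Δ0 s6=1 s7=0 clk=1 s0=1 s4=1 s3=1 s5=0 s1=1 s2=0
t3.Δ1 s6=1 s7=0 clk=0 s0=1 s4=1 s3=1 s5=0 s1=1 s2=0

0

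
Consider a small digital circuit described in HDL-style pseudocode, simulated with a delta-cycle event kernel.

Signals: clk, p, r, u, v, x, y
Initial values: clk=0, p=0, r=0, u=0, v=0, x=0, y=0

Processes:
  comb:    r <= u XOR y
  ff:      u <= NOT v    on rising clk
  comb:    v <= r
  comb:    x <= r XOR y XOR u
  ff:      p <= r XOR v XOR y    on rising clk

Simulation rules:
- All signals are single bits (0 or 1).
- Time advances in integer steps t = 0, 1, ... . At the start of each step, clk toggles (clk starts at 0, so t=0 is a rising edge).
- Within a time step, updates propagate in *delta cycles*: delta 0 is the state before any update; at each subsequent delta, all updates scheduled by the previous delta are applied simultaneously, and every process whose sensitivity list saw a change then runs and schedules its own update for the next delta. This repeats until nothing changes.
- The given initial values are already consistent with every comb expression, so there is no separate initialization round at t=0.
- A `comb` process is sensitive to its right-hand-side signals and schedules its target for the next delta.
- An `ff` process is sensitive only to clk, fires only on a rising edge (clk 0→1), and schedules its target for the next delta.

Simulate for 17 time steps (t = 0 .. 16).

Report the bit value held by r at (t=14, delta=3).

0

t0.Δ0 u=0 r=0 clk=0 y=0 x=0 p=0 v=0
t0.Δ1 u=0 r=0 clk=1 y=0 x=0 p=0 v=0
t0.Δ2 u=1 r=0 clk=1 y=0 x=0 p=0 v=0
t0.Δ3 u=1 r=1 clk=1 y=0 x=1 p=0 v=0
t0.Δ4 u=1 r=1 clk=1 y=0 x=0 p=0 v=1
t1.Δ0 u=1 r=1 clk=1 y=0 x=0 p=0 v=1
t1.Δ1 u=1 r=1 clk=0 y=0 x=0 p=0 v=1
t2.Δ0 u=1 r=1 clk=0 y=0 x=0 p=0 v=1
t2.Δ1 u=1 r=1 clk=1 y=0 x=0 p=0 v=1
t2.Δ2 u=0 r=1 clk=1 y=0 x=0 p=0 v=1
t2.Δ3 u=0 r=0 clk=1 y=0 x=1 p=0 v=1
t2.Δ4 u=0 r=0 clk=1 y=0 x=0 p=0 v=0
t3.Δ0 u=0 r=0 clk=1 y=0 x=0 p=0 v=0
t3.Δ1 u=0 r=0 clk=0 y=0 x=0 p=0 v=0
t4.Δ0 u=0 r=0 clk=0 y=0 x=0 p=0 v=0
t4.Δ1 u=0 r=0 clk=1 y=0 x=0 p=0 v=0
t4.Δ2 u=1 r=0 clk=1 y=0 x=0 p=0 v=0
t4.Δ3 u=1 r=1 clk=1 y=0 x=1 p=0 v=0
t4.Δ4 u=1 r=1 clk=1 y=0 x=0 p=0 v=1
t5.Δ0 u=1 r=1 clk=1 y=0 x=0 p=0 v=1
t5.Δ1 u=1 r=1 clk=0 y=0 x=0 p=0 v=1
t6.Δ0 u=1 r=1 clk=0 y=0 x=0 p=0 v=1
t6.Δ1 u=1 r=1 clk=1 y=0 x=0 p=0 v=1
t6.Δ2 u=0 r=1 clk=1 y=0 x=0 p=0 v=1
t6.Δ3 u=0 r=0 clk=1 y=0 x=1 p=0 v=1
t6.Δ4 u=0 r=0 clk=1 y=0 x=0 p=0 v=0
t7.Δ0 u=0 r=0 clk=1 y=0 x=0 p=0 v=0
t7.Δ1 u=0 r=0 clk=0 y=0 x=0 p=0 v=0
t8.Δ0 u=0 r=0 clk=0 y=0 x=0 p=0 v=0
t8.Δ1 u=0 r=0 clk=1 y=0 x=0 p=0 v=0
t8.Δ2 u=1 r=0 clk=1 y=0 x=0 p=0 v=0
t8.Δ3 u=1 r=1 clk=1 y=0 x=1 p=0 v=0
t8.Δ4 u=1 r=1 clk=1 y=0 x=0 p=0 v=1
t9.Δ0 u=1 r=1 clk=1 y=0 x=0 p=0 v=1
t9.Δ1 u=1 r=1 clk=0 y=0 x=0 p=0 v=1
t10.Δ0 u=1 r=1 clk=0 y=0 x=0 p=0 v=1
t10.Δ1 u=1 r=1 clk=1 y=0 x=0 p=0 v=1
t10.Δ2 u=0 r=1 clk=1 y=0 x=0 p=0 v=1
t10.Δ3 u=0 r=0 clk=1 y=0 x=1 p=0 v=1
t10.Δ4 u=0 r=0 clk=1 y=0 x=0 p=0 v=0
t11.Δ0 u=0 r=0 clk=1 y=0 x=0 p=0 v=0
t11.Δ1 u=0 r=0 clk=0 y=0 x=0 p=0 v=0
t12.Δ0 u=0 r=0 clk=0 y=0 x=0 p=0 v=0
t12.Δ1 u=0 r=0 clk=1 y=0 x=0 p=0 v=0
t12.Δ2 u=1 r=0 clk=1 y=0 x=0 p=0 v=0
t12.Δ3 u=1 r=1 clk=1 y=0 x=1 p=0 v=0
t12.Δ4 u=1 r=1 clk=1 y=0 x=0 p=0 v=1
t13.Δ0 u=1 r=1 clk=1 y=0 x=0 p=0 v=1
t13.Δ1 u=1 r=1 clk=0 y=0 x=0 p=0 v=1
t14.Δ0 u=1 r=1 clk=0 y=0 x=0 p=0 v=1
t14.Δ1 u=1 r=1 clk=1 y=0 x=0 p=0 v=1
t14.Δ2 u=0 r=1 clk=1 y=0 x=0 p=0 v=1
t14.Δ3 u=0 r=0 clk=1 y=0 x=1 p=0 v=1
t14.Δ4 u=0 r=0 clk=1 y=0 x=0 p=0 v=0
t15.Δ0 u=0 r=0 clk=1 y=0 x=0 p=0 v=0
t15.Δ1 u=0 r=0 clk=0 y=0 x=0 p=0 v=0
t16.Δ0 u=0 r=0 clk=0 y=0 x=0 p=0 v=0
t16.Δ1 u=0 r=0 clk=1 y=0 x=0 p=0 v=0
t16.Δ2 u=1 r=0 clk=1 y=0 x=0 p=0 v=0
t16.Δ3 u=1 r=1 clk=1 y=0 x=1 p=0 v=0
t16.Δ4 u=1 r=1 clk=1 y=0 x=0 p=0 v=1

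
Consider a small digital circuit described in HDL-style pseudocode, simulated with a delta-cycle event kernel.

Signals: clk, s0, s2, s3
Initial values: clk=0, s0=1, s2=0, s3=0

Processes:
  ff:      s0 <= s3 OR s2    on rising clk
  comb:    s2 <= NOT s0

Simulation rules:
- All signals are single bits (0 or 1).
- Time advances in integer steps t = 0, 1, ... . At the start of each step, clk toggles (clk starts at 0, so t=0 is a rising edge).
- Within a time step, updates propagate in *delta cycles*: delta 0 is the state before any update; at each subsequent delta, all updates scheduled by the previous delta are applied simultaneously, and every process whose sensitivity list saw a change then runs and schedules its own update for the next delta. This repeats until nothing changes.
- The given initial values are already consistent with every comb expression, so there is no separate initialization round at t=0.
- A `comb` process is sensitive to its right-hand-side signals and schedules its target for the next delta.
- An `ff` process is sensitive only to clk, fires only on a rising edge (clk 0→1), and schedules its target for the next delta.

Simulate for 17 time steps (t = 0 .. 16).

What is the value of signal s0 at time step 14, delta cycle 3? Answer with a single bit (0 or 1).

1

t0.Δ0 clk=0 s0=1 s3=0 s2=0
t0.Δ1 clk=1 s0=1 s3=0 s2=0
t0.Δ2 clk=1 s0=0 s3=0 s2=0
t0.Δ3 clk=1 s0=0 s3=0 s2=1
t1.Δ0 clk=1 s0=0 s3=0 s2=1
t1.Δ1 clk=0 s0=0 s3=0 s2=1
t2.Δ0 clk=0 s0=0 s3=0 s2=1
t2.Δ1 clk=1 s0=0 s3=0 s2=1
t2.Δ2 clk=1 s0=1 s3=0 s2=1
t2.Δ3 clk=1 s0=1 s3=0 s2=0
t3.Δ0 clk=1 s0=1 s3=0 s2=0
t3.Δ1 clk=0 s0=1 s3=0 s2=0
t4.Δ0 clk=0 s0=1 s3=0 s2=0
t4.Δ1 clk=1 s0=1 s3=0 s2=0
t4.Δ2 clk=1 s0=0 s3=0 s2=0
t4.Δ3 clk=1 s0=0 s3=0 s2=1
t5.Δ0 clk=1 s0=0 s3=0 s2=1
t5.Δ1 clk=0 s0=0 s3=0 s2=1
t6.Δ0 clk=0 s0=0 s3=0 s2=1
t6.Δ1 clk=1 s0=0 s3=0 s2=1
t6.Δ2 clk=1 s0=1 s3=0 s2=1
t6.Δ3 clk=1 s0=1 s3=0 s2=0
t7.Δ0 clk=1 s0=1 s3=0 s2=0
t7.Δ1 clk=0 s0=1 s3=0 s2=0
t8.Δ0 clk=0 s0=1 s3=0 s2=0
t8.Δ1 clk=1 s0=1 s3=0 s2=0
t8.Δ2 clk=1 s0=0 s3=0 s2=0
t8.Δ3 clk=1 s0=0 s3=0 s2=1
t9.Δ0 clk=1 s0=0 s3=0 s2=1
t9.Δ1 clk=0 s0=0 s3=0 s2=1
t10.Δ0 clk=0 s0=0 s3=0 s2=1
t10.Δ1 clk=1 s0=0 s3=0 s2=1
t10.Δ2 clk=1 s0=1 s3=0 s2=1
t10.Δ3 clk=1 s0=1 s3=0 s2=0
t11.Δ0 clk=1 s0=1 s3=0 s2=0
t11.Δ1 clk=0 s0=1 s3=0 s2=0
t12.Δ0 clk=0 s0=1 s3=0 s2=0
t12.Δ1 clk=1 s0=1 s3=0 s2=0
t12.Δ2 clk=1 s0=0 s3=0 s2=0
t12.Δ3 clk=1 s0=0 s3=0 s2=1
t13.Δ0 clk=1 s0=0 s3=0 s2=1
t13.Δ1 clk=0 s0=0 s3=0 s2=1
t14.Δ0 clk=0 s0=0 s3=0 s2=1
t14.Δ1 clk=1 s0=0 s3=0 s2=1
t14.Δ2 clk=1 s0=1 s3=0 s2=1
t14.Δ3 clk=1 s0=1 s3=0 s2=0
t15.Δ0 clk=1 s0=1 s3=0 s2=0
t15.Δ1 clk=0 s0=1 s3=0 s2=0
t16.Δ0 clk=0 s0=1 s3=0 s2=0
t16.Δ1 clk=1 s0=1 s3=0 s2=0
t16.Δ2 clk=1 s0=0 s3=0 s2=0
t16.Δ3 clk=1 s0=0 s3=0 s2=1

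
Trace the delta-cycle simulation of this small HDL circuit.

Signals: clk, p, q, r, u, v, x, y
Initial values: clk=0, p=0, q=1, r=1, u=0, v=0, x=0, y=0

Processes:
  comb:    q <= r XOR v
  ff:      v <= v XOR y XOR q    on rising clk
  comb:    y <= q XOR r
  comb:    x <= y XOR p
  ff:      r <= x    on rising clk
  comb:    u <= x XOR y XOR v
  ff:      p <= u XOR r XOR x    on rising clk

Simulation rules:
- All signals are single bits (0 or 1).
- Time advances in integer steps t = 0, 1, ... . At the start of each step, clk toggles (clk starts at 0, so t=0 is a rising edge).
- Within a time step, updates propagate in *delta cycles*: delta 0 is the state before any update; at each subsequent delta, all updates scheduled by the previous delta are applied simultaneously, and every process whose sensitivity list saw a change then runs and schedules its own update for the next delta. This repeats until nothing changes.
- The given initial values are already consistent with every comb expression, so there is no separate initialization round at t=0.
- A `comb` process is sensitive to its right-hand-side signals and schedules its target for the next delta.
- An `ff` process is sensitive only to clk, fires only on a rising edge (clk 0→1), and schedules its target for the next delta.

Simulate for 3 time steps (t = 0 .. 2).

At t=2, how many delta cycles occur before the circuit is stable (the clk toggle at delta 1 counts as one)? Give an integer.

t=0 Δ0: clk=0 u=0 p=0 v=0 r=1 q=1 y=0 x=0
  Δ1: clk:0→1
  Δ2: p:0→1, v:0→1, r:1→0
  Δ3: u:0→1, y:0→1, x:0→1
  Δ4: x:1→0
  Δ5: u:1→0
  (5Δ to stable)
t=1 Δ0: clk=1 u=0 p=1 v=1 r=0 q=1 y=1 x=0
  Δ1: clk:1→0
  (1Δ to stable)
t=2 Δ0: clk=0 u=0 p=1 v=1 r=0 q=1 y=1 x=0
  Δ1: clk:0→1
  Δ2: p:1→0
  Δ3: x:0→1
  Δ4: u:0→1
  (4Δ to stable)

4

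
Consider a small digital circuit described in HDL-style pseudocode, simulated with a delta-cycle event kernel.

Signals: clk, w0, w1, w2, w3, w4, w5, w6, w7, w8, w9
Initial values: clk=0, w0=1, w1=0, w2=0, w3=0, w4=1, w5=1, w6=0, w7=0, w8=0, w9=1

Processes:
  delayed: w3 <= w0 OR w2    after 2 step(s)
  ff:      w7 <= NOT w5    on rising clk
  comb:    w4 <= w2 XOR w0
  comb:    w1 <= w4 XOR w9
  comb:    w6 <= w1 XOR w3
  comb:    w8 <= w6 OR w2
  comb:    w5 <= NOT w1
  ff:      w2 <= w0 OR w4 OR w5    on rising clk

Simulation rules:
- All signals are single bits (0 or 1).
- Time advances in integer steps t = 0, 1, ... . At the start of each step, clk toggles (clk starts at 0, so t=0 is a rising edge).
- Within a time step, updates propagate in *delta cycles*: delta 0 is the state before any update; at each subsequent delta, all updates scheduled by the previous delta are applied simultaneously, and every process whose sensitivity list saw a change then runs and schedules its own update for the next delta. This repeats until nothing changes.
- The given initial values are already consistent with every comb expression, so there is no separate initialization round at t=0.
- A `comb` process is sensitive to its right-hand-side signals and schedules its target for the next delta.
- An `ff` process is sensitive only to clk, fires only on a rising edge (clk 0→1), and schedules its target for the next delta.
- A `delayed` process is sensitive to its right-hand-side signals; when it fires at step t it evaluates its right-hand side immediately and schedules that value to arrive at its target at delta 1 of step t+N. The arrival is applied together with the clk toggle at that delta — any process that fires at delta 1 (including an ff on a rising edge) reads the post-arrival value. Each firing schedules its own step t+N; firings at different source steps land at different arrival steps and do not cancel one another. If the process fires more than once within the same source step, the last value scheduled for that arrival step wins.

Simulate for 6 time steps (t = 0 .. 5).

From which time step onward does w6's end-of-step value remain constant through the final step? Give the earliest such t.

t0.Δ0 w2=0 w8=0 w1=0 w0=1 w9=1 w5=1 clk=0 w4=1 w6=0 w7=0 w3=0
t0.Δ1 w2=0 w8=0 w1=0 w0=1 w9=1 w5=1 clk=1 w4=1 w6=0 w7=0 w3=0
t0.Δ2 w2=1 w8=0 w1=0 w0=1 w9=1 w5=1 clk=1 w4=1 w6=0 w7=0 w3=0
t0.Δ3 w2=1 w8=1 w1=0 w0=1 w9=1 w5=1 clk=1 w4=0 w6=0 w7=0 w3=0
t0.Δ4 w2=1 w8=1 w1=1 w0=1 w9=1 w5=1 clk=1 w4=0 w6=0 w7=0 w3=0
t0.Δ5 w2=1 w8=1 w1=1 w0=1 w9=1 w5=0 clk=1 w4=0 w6=1 w7=0 w3=0
t1.Δ0 w2=1 w8=1 w1=1 w0=1 w9=1 w5=0 clk=1 w4=0 w6=1 w7=0 w3=0
t1.Δ1 w2=1 w8=1 w1=1 w0=1 w9=1 w5=0 clk=0 w4=0 w6=1 w7=0 w3=0
t2.Δ0 w2=1 w8=1 w1=1 w0=1 w9=1 w5=0 clk=0 w4=0 w6=1 w7=0 w3=0
t2.Δ1 w2=1 w8=1 w1=1 w0=1 w9=1 w5=0 clk=1 w4=0 w6=1 w7=0 w3=1
t2.Δ2 w2=1 w8=1 w1=1 w0=1 w9=1 w5=0 clk=1 w4=0 w6=0 w7=1 w3=1
t3.Δ0 w2=1 w8=1 w1=1 w0=1 w9=1 w5=0 clk=1 w4=0 w6=0 w7=1 w3=1
t3.Δ1 w2=1 w8=1 w1=1 w0=1 w9=1 w5=0 clk=0 w4=0 w6=0 w7=1 w3=1
t4.Δ0 w2=1 w8=1 w1=1 w0=1 w9=1 w5=0 clk=0 w4=0 w6=0 w7=1 w3=1
t4.Δ1 w2=1 w8=1 w1=1 w0=1 w9=1 w5=0 clk=1 w4=0 w6=0 w7=1 w3=1
t5.Δ0 w2=1 w8=1 w1=1 w0=1 w9=1 w5=0 clk=1 w4=0 w6=0 w7=1 w3=1
t5.Δ1 w2=1 w8=1 w1=1 w0=1 w9=1 w5=0 clk=0 w4=0 w6=0 w7=1 w3=1

2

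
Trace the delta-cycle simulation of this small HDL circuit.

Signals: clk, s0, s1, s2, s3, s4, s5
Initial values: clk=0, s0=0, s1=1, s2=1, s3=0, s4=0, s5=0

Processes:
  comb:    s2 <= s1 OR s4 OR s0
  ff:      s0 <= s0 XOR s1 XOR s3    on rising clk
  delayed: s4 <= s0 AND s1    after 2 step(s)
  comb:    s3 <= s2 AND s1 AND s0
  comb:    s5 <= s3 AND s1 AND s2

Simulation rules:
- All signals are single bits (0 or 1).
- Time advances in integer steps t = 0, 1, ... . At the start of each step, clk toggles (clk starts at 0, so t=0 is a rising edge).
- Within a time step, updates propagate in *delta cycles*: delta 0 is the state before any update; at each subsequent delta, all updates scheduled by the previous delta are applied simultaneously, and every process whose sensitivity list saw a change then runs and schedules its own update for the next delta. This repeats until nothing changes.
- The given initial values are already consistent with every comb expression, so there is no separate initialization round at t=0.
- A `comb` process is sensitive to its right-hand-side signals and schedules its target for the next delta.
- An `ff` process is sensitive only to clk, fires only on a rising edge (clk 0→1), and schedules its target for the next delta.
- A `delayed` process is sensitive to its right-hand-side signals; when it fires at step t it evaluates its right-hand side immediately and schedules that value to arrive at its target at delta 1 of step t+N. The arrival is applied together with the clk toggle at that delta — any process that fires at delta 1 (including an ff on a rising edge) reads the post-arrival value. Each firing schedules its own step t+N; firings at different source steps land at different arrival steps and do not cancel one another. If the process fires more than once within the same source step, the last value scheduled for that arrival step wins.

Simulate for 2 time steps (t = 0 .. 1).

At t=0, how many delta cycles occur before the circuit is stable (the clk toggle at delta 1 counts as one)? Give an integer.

t=0 Δ0: s2=1 s3=0 clk=0 s1=1 s0=0 s4=0 s5=0
  Δ1: clk:0→1
  Δ2: s0:0→1
  Δ3: s3:0→1
  Δ4: s5:0→1
  (4Δ to stable)
t=1 Δ0: s2=1 s3=1 clk=1 s1=1 s0=1 s4=0 s5=1
  Δ1: clk:1→0
  (1Δ to stable)

4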